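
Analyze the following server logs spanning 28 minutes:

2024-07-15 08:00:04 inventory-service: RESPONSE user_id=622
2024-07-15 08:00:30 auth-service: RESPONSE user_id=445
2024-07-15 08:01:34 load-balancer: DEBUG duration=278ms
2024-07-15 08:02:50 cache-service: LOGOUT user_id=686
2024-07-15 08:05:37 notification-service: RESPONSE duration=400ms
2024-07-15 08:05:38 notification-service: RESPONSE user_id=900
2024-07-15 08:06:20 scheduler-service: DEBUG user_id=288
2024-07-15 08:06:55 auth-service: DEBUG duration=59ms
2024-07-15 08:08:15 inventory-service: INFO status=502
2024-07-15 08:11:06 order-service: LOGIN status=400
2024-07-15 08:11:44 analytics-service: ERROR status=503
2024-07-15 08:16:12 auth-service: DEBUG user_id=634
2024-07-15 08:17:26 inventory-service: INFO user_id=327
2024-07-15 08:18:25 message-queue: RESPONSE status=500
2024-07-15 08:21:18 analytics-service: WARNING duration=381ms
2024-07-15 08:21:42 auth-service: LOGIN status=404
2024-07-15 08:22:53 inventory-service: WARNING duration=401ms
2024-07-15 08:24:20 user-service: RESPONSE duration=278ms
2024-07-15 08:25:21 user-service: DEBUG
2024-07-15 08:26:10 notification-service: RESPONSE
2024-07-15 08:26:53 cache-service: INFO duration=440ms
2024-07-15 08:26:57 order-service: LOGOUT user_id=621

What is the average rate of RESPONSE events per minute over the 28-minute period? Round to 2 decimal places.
0.25

To calculate the rate:

1. Count total RESPONSE events: 7
2. Total time period: 28 minutes
3. Rate = 7 / 28 = 0.25 events per minute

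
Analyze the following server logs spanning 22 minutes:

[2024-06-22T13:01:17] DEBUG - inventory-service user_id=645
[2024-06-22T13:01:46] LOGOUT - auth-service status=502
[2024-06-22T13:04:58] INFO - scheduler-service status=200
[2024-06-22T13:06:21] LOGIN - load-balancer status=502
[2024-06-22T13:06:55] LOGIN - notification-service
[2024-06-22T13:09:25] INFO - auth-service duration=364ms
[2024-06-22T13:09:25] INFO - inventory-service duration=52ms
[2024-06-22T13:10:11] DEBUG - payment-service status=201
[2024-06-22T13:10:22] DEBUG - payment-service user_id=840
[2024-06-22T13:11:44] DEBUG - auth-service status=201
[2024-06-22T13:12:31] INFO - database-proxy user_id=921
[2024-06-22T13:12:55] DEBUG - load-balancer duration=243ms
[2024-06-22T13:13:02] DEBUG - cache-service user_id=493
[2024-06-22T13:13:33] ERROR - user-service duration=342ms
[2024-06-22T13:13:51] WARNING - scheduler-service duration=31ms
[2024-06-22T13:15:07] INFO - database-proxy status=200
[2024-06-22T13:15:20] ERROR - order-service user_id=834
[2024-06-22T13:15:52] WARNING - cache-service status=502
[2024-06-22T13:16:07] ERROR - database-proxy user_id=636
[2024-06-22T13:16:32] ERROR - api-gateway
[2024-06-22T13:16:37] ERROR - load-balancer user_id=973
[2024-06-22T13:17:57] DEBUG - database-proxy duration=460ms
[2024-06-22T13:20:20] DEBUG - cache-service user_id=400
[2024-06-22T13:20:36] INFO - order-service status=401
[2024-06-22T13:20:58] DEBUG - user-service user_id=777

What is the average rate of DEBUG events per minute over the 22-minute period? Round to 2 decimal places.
0.41

To calculate the rate:

1. Count total DEBUG events: 9
2. Total time period: 22 minutes
3. Rate = 9 / 22 = 0.41 events per minute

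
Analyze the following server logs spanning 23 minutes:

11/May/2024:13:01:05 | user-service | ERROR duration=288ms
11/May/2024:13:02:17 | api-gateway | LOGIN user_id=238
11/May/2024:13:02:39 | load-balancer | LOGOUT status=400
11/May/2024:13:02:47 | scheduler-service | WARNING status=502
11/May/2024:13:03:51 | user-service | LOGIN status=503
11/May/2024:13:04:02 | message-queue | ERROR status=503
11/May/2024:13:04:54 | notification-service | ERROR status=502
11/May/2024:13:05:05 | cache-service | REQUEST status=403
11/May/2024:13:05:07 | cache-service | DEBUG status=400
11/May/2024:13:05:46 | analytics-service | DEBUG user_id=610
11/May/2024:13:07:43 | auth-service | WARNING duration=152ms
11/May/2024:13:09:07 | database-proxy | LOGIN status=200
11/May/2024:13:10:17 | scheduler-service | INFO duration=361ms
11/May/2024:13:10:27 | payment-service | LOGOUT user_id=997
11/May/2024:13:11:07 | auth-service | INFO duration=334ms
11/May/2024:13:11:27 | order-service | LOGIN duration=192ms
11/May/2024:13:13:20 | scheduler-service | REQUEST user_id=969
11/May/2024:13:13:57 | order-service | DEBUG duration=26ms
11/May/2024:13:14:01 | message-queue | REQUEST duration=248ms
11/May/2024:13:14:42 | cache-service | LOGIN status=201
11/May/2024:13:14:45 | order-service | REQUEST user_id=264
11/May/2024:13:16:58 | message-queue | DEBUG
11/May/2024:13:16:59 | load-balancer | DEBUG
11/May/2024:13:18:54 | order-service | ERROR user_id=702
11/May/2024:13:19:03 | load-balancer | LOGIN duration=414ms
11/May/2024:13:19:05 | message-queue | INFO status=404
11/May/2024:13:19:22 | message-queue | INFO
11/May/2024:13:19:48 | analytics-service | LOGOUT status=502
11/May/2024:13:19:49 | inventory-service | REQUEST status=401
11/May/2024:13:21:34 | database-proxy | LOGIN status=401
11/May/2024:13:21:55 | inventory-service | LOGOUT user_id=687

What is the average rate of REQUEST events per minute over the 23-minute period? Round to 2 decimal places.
0.22

To calculate the rate:

1. Count total REQUEST events: 5
2. Total time period: 23 minutes
3. Rate = 5 / 23 = 0.22 events per minute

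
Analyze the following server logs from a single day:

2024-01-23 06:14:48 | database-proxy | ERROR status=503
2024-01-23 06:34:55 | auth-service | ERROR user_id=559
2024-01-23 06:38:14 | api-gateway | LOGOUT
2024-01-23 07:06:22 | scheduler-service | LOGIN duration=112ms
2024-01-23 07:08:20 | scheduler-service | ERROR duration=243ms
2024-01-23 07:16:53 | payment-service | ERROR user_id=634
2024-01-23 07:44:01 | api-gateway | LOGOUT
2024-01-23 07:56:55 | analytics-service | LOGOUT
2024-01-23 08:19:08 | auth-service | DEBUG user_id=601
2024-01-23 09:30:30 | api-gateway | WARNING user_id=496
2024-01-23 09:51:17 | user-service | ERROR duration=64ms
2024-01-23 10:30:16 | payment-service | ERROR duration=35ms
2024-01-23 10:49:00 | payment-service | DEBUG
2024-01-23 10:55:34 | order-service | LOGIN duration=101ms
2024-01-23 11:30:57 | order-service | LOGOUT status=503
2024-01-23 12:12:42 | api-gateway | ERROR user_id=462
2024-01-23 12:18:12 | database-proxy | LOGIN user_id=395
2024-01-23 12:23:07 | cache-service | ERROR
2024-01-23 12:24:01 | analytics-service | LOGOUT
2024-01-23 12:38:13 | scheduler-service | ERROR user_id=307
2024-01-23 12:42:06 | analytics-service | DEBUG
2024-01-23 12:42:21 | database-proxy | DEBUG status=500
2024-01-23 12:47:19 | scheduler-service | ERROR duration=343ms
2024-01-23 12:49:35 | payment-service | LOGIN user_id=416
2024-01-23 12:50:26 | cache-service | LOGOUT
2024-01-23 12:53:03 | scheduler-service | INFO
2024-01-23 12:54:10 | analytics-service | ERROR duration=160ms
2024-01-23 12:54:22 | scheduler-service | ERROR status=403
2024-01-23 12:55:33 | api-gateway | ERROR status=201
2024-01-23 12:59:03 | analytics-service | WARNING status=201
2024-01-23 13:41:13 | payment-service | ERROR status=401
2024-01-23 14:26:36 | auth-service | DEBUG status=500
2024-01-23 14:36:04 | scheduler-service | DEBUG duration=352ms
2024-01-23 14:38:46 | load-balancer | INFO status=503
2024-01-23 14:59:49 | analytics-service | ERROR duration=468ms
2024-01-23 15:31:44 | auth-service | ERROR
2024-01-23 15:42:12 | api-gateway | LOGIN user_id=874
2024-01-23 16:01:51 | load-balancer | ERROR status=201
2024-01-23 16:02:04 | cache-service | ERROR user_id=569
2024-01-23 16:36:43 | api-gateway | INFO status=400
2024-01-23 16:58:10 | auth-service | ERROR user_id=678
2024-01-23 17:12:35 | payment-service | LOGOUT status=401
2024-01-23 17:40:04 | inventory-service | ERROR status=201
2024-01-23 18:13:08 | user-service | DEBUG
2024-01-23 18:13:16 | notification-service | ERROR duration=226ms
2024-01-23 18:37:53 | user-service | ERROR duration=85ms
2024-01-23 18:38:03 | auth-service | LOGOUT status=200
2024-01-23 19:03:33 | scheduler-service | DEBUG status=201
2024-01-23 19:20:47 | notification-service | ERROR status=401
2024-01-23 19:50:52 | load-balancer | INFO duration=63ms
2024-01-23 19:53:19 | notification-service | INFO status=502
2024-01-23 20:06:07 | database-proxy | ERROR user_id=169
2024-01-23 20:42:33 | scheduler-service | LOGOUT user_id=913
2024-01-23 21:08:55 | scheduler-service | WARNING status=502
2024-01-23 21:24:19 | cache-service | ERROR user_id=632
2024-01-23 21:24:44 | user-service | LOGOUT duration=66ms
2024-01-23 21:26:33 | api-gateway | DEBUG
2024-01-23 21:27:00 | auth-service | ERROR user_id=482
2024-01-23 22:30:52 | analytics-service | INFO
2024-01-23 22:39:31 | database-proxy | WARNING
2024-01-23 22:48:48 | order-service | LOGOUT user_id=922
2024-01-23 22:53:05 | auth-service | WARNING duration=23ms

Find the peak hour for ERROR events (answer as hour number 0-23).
12

To find the peak hour:

1. Group all ERROR events by hour
2. Count events in each hour
3. Find hour with maximum count
4. Peak hour: 12 (with 7 events)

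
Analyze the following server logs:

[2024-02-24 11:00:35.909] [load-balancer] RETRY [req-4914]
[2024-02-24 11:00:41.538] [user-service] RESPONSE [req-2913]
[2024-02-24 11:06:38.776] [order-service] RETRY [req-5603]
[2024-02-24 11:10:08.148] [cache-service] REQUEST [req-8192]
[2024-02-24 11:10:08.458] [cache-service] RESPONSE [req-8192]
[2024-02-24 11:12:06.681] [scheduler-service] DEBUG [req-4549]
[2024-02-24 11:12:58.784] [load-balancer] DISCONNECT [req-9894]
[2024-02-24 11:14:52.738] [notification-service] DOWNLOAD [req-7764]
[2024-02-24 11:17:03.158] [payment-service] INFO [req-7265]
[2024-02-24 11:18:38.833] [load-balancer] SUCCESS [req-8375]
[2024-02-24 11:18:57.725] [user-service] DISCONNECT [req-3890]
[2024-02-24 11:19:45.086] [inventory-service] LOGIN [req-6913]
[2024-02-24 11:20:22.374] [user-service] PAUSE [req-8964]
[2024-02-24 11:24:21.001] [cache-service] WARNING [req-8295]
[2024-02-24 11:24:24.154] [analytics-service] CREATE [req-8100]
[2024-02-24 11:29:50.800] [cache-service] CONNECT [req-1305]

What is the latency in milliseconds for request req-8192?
310

To calculate latency:

1. Find REQUEST with id req-8192: 2024-02-24 11:10:08.148
2. Find RESPONSE with id req-8192: 2024-02-24 11:10:08.458
3. Latency: 2024-02-24 11:10:08.458 - 2024-02-24 11:10:08.148 = 310ms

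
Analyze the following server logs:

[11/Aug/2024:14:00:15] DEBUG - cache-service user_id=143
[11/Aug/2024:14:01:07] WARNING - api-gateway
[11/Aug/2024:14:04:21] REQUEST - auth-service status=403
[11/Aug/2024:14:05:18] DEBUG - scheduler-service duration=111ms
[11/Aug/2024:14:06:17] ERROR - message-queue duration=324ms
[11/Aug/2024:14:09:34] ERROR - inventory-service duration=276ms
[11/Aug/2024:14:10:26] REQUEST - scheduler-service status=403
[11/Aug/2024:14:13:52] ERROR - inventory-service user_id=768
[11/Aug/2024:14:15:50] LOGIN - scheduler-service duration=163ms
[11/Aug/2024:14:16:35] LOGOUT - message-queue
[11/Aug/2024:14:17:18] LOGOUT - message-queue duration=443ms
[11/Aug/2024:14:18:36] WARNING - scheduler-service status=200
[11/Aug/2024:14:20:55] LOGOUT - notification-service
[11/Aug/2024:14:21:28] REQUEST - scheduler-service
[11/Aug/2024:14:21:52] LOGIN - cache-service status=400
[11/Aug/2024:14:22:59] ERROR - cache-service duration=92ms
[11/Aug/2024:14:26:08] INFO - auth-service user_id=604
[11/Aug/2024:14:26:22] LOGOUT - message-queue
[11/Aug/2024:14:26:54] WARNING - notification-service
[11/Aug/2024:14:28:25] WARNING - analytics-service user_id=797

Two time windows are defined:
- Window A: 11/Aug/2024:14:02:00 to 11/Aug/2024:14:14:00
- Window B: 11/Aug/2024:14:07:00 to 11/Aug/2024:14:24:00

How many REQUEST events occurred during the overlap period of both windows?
1

To find overlap events:

1. Window A: 11/Aug/2024:14:02:00 to 11/Aug/2024:14:14:00
2. Window B: 11/Aug/2024:14:07:00 to 11/Aug/2024:14:24:00
3. Overlap period: 11/Aug/2024:14:07:00 to 11/Aug/2024:14:14:00
4. Count REQUEST events in overlap: 1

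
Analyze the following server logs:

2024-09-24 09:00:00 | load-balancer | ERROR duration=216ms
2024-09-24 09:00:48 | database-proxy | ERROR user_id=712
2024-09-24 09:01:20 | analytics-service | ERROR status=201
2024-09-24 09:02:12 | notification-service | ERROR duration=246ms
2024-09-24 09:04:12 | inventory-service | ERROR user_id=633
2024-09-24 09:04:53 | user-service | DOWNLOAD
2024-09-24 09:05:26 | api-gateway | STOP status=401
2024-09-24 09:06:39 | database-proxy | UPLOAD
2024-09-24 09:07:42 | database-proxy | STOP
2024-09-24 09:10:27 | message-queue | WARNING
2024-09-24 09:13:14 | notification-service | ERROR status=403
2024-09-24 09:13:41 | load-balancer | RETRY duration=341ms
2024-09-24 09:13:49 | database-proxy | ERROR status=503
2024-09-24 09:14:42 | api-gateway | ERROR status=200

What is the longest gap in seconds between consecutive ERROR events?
542

To find the longest gap:

1. Extract all ERROR events in chronological order
2. Calculate time differences between consecutive events
3. Find the maximum difference
4. Longest gap: 542 seconds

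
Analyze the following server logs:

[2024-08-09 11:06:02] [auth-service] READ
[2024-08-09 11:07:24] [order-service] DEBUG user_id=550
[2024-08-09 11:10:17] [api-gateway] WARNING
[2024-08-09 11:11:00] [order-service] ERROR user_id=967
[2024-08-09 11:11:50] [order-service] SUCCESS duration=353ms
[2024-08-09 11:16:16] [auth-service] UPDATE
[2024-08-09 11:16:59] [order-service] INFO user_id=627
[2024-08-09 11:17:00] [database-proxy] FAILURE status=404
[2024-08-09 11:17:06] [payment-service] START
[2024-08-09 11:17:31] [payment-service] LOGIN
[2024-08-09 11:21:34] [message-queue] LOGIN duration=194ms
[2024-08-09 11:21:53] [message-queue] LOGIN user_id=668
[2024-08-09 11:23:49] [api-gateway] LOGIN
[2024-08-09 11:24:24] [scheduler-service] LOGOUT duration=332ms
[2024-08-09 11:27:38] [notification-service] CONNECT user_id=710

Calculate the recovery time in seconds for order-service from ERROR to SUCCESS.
50

To calculate recovery time:

1. Find ERROR event for order-service: 2024-08-09 11:11:00
2. Find next SUCCESS event for order-service: 2024-08-09 11:11:50
3. Recovery time: 2024-08-09 11:11:50 - 2024-08-09 11:11:00 = 50 seconds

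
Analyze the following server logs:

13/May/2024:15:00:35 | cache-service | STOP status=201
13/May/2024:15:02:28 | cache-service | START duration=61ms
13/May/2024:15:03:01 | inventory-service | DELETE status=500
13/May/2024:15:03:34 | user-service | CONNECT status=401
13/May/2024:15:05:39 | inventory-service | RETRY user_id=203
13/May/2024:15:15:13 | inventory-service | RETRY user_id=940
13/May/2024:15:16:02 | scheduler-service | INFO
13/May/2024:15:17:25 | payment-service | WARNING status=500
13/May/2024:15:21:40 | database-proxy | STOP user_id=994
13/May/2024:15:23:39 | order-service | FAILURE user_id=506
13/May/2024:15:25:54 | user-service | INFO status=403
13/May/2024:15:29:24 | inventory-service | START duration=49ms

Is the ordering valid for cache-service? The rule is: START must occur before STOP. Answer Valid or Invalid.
Invalid

To validate ordering:

1. Required order: START → STOP
2. Rule: START must occur before STOP
3. Check actual order of events for cache-service
4. Result: Invalid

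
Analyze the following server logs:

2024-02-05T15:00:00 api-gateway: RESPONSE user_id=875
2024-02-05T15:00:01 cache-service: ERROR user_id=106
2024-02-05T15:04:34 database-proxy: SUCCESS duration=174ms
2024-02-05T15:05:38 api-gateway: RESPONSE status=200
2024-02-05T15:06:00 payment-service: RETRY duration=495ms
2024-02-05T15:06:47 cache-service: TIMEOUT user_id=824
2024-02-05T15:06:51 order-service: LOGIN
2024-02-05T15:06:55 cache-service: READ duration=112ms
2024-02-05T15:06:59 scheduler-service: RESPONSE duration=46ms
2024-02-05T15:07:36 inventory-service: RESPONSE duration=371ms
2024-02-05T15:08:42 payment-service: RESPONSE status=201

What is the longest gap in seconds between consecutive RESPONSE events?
338

To find the longest gap:

1. Extract all RESPONSE events in chronological order
2. Calculate time differences between consecutive events
3. Find the maximum difference
4. Longest gap: 338 seconds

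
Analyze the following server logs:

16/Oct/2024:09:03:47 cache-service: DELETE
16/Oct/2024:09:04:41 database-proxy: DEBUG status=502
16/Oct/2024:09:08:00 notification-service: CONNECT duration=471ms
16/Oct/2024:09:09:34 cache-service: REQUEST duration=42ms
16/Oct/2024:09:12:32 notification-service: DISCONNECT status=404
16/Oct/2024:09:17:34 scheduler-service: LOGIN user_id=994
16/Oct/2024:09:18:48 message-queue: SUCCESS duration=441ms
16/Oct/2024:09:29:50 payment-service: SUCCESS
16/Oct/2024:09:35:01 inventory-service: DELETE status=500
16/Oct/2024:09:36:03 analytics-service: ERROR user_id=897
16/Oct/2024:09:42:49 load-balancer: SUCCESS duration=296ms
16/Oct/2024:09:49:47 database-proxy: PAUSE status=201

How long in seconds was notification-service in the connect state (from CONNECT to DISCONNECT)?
272

To calculate state duration:

1. Find CONNECT event for notification-service: 16/Oct/2024:09:08:00
2. Find DISCONNECT event for notification-service: 16/Oct/2024:09:12:32
3. Calculate duration: 16/Oct/2024:09:12:32 - 16/Oct/2024:09:08:00 = 272 seconds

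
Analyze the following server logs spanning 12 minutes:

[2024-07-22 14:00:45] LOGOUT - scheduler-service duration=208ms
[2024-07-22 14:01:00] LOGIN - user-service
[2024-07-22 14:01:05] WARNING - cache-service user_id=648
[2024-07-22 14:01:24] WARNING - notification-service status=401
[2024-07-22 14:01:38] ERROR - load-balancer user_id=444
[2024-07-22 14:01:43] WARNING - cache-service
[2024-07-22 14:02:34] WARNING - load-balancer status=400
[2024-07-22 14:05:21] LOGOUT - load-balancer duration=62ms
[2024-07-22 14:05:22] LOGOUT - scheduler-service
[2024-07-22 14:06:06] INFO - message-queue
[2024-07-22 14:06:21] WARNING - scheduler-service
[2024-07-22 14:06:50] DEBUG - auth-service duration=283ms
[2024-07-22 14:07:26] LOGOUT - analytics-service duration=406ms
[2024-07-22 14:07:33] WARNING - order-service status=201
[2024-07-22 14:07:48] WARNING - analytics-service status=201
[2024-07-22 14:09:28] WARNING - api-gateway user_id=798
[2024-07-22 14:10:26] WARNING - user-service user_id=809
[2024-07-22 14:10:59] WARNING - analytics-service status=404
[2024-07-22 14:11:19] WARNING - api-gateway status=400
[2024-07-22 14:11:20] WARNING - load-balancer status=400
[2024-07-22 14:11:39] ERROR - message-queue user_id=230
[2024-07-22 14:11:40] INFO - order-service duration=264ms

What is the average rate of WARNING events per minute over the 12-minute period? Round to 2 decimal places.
1.0

To calculate the rate:

1. Count total WARNING events: 12
2. Total time period: 12 minutes
3. Rate = 12 / 12 = 1.0 events per minute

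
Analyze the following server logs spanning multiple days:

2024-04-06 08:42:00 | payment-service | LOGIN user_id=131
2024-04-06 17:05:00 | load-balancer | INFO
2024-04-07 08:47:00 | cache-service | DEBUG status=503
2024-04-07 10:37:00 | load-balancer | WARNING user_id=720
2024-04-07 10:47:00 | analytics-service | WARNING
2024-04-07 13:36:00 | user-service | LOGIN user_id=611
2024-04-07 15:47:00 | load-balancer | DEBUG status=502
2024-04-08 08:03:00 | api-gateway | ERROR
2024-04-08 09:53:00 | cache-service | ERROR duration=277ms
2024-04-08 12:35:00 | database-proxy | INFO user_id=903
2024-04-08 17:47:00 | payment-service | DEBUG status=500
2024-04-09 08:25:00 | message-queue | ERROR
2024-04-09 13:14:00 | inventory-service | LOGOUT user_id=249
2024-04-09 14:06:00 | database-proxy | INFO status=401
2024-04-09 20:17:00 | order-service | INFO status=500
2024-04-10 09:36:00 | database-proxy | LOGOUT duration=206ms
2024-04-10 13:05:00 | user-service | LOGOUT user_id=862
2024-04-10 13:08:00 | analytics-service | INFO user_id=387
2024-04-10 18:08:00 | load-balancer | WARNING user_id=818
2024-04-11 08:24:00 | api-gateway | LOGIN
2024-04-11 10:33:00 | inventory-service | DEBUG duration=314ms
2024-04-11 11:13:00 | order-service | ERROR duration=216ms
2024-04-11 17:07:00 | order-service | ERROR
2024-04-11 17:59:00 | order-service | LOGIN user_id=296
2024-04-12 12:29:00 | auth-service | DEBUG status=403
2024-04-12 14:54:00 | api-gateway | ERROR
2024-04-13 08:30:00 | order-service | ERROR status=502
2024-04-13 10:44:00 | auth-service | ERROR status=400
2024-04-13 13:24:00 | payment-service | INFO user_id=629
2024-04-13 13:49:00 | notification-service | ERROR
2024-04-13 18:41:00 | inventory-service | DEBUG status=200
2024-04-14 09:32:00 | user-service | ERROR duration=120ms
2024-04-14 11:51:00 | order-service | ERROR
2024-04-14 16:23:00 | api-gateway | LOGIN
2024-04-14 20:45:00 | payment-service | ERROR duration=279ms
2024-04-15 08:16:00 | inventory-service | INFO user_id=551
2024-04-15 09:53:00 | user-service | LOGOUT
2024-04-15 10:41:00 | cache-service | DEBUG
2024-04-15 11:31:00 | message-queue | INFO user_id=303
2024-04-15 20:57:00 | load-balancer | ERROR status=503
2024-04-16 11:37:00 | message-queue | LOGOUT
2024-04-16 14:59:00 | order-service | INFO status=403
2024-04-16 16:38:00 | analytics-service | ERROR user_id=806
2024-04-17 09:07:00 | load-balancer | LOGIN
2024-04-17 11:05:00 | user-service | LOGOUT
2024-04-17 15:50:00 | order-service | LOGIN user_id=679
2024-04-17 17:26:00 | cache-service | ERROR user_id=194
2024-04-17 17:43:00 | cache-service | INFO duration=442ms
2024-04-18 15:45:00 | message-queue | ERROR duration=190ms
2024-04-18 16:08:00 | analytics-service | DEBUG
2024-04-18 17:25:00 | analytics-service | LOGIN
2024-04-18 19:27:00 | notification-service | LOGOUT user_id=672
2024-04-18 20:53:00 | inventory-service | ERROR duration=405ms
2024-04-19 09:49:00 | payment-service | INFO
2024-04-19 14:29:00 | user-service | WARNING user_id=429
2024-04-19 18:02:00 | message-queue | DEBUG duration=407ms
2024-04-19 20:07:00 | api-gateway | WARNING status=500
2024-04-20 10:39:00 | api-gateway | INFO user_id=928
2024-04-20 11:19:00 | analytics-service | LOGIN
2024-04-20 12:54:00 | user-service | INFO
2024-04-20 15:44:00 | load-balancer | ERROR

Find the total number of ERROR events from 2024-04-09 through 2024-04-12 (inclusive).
4

To filter by date range:

1. Date range: 2024-04-09 through 2024-04-12, both dates inclusive
2. Filter for ERROR events whose date falls in this range
3. Count matching events: 4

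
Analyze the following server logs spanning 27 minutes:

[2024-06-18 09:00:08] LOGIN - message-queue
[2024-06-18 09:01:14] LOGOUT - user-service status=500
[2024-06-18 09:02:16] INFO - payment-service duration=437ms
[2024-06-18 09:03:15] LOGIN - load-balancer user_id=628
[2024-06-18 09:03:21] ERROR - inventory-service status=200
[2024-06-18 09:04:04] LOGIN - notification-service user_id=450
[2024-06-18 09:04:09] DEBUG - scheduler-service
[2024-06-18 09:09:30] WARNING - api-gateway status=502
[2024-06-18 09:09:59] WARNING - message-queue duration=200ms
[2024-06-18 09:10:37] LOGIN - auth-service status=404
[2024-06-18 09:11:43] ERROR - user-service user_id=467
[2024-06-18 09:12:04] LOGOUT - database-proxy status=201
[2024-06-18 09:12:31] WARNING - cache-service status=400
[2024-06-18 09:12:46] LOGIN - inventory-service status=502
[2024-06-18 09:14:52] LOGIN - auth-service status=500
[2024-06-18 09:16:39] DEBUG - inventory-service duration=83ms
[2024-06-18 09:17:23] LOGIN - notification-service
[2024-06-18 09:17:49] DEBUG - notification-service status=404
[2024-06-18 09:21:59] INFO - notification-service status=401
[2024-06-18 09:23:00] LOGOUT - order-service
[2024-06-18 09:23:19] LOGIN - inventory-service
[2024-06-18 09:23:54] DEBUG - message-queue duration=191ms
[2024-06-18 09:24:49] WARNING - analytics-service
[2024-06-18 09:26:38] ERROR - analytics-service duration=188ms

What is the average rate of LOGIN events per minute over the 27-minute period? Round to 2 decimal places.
0.3

To calculate the rate:

1. Count total LOGIN events: 8
2. Total time period: 27 minutes
3. Rate = 8 / 27 = 0.3 events per minute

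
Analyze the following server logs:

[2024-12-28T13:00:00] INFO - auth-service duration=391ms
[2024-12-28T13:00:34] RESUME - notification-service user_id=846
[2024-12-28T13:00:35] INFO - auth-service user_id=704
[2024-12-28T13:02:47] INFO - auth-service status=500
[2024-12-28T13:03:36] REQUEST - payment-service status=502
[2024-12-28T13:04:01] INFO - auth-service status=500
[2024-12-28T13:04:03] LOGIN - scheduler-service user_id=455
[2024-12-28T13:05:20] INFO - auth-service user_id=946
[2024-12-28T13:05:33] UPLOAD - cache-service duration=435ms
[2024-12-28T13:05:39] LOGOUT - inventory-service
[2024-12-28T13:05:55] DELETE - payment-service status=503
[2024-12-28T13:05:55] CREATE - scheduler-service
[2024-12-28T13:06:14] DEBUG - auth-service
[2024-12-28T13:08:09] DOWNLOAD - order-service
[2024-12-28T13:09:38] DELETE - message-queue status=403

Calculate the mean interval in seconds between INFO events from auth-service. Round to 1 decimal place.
80.0

To calculate average interval:

1. Find all INFO events for auth-service in order
2. Calculate time gaps between consecutive events
3. Compute mean of gaps: 320 / 4 = 80.0 seconds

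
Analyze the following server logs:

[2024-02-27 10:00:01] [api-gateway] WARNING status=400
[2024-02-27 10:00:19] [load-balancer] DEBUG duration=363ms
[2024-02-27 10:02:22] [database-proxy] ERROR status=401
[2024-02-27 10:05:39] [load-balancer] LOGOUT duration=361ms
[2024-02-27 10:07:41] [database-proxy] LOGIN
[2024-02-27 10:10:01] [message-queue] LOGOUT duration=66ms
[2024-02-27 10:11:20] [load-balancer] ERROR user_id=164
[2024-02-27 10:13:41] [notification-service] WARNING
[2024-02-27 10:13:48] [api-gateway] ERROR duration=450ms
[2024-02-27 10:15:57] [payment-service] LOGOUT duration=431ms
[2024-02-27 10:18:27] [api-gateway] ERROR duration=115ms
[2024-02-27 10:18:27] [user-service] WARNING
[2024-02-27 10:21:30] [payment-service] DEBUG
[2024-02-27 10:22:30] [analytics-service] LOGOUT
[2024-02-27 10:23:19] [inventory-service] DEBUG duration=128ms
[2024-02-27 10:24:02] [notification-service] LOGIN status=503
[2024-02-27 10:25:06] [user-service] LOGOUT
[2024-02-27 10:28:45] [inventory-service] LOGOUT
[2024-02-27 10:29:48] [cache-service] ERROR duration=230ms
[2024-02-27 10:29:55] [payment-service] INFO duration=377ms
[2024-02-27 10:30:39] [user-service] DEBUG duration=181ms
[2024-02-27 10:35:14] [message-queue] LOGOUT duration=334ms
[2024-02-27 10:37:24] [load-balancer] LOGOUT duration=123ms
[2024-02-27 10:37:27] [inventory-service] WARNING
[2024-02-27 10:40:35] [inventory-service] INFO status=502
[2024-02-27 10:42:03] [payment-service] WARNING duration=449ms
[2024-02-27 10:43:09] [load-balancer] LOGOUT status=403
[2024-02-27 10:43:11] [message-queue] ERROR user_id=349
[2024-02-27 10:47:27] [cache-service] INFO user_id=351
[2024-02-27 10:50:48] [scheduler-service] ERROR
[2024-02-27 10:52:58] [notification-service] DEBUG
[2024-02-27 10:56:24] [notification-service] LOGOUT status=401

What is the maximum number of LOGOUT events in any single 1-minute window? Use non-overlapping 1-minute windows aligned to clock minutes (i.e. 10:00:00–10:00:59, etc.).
1

To find the burst window:

1. Divide the log period into non-overlapping 1-minute windows starting at 10:00
2. Count LOGOUT events in each window
3. Find the window with maximum count
4. Maximum events in a window: 1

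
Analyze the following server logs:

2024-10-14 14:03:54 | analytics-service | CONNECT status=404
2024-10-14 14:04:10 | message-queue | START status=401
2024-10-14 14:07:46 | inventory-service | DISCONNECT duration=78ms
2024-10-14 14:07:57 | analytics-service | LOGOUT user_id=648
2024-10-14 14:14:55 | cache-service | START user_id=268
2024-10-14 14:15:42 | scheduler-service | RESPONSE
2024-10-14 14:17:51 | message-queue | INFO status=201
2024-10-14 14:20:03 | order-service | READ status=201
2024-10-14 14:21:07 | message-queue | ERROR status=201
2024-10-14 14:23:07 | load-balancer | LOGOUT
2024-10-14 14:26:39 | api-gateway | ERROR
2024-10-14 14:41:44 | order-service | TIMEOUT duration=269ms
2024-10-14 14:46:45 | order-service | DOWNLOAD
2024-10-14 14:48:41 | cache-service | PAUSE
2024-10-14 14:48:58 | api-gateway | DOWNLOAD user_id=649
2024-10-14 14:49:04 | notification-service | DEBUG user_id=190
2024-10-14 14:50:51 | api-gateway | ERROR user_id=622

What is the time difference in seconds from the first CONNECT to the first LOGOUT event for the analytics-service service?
243

To find the time between events:

1. Locate the first CONNECT event for analytics-service: 2024-10-14 14:03:54
2. Locate the first LOGOUT event for analytics-service: 2024-10-14 14:07:57
3. Calculate the difference: 2024-10-14 14:07:57 - 2024-10-14 14:03:54 = 243 seconds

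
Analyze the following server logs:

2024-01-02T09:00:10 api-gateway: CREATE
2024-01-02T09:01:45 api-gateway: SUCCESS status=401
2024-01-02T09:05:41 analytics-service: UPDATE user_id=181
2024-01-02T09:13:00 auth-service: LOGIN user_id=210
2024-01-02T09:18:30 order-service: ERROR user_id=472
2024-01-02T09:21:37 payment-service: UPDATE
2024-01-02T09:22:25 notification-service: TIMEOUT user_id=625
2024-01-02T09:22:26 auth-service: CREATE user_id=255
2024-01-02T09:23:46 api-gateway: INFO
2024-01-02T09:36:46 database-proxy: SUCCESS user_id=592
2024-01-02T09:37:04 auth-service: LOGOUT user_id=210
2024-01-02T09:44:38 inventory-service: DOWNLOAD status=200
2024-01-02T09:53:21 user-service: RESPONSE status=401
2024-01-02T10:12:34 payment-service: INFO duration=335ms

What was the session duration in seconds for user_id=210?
1444

To calculate session duration:

1. Find LOGIN event for user_id=210: 2024-01-02T09:13:00
2. Find LOGOUT event for user_id=210: 2024-01-02T09:37:04
3. Session duration: 2024-01-02T09:37:04 - 2024-01-02T09:13:00 = 1444 seconds (24 minutes)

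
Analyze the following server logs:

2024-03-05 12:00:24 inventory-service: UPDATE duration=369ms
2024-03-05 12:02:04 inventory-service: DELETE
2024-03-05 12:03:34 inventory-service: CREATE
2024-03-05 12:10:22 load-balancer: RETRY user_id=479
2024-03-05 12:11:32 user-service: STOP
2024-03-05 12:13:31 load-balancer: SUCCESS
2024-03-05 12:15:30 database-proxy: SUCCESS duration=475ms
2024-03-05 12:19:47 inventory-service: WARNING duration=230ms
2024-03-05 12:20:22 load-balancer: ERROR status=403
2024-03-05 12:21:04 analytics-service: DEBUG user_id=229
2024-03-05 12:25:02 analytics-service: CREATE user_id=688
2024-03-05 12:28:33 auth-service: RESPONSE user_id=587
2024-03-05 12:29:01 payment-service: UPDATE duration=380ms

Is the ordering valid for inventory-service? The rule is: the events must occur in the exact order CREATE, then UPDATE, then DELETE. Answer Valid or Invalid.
Invalid

To validate ordering:

1. Required order: CREATE → UPDATE → DELETE
2. Rule: the events must occur in the exact order CREATE, then UPDATE, then DELETE
3. Check actual order of events for inventory-service
4. Result: Invalid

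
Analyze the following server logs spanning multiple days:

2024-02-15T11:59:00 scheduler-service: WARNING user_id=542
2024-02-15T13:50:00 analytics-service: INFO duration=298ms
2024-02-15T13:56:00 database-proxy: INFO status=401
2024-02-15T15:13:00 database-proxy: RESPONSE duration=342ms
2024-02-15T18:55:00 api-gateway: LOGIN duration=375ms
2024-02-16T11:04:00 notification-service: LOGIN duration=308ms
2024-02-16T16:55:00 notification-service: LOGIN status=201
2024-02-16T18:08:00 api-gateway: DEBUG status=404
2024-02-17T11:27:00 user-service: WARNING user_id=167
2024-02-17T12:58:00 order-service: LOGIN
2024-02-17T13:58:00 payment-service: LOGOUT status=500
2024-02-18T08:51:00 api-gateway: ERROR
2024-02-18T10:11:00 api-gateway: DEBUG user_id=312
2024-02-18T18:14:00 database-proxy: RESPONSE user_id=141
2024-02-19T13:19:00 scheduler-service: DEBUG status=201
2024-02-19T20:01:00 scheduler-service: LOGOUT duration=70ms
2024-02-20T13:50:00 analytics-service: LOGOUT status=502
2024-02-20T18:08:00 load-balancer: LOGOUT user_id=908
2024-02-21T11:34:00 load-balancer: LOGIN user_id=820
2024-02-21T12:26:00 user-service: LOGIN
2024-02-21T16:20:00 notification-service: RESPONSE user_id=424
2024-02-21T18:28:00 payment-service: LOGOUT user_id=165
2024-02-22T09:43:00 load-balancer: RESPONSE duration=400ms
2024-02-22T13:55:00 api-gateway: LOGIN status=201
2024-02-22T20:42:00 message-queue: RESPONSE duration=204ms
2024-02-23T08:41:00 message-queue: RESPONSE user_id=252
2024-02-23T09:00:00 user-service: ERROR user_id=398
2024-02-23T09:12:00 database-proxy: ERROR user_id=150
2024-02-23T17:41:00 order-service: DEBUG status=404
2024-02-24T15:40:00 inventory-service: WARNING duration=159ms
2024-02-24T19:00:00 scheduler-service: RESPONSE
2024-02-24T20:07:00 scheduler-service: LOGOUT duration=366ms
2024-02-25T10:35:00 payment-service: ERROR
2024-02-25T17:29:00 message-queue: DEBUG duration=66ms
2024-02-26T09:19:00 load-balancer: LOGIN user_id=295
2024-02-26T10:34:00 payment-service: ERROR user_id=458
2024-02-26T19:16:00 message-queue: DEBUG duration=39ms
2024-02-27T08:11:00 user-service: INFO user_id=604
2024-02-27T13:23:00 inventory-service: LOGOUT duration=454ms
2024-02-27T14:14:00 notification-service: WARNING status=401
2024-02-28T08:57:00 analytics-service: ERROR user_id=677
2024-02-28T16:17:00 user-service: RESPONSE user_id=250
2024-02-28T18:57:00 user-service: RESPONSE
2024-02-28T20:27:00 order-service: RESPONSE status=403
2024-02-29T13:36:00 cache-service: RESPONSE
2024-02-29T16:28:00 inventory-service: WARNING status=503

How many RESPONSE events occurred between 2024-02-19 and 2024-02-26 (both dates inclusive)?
5

To filter by date range:

1. Date range: 2024-02-19 through 2024-02-26, both dates inclusive
2. Filter for RESPONSE events whose date falls in this range
3. Count matching events: 5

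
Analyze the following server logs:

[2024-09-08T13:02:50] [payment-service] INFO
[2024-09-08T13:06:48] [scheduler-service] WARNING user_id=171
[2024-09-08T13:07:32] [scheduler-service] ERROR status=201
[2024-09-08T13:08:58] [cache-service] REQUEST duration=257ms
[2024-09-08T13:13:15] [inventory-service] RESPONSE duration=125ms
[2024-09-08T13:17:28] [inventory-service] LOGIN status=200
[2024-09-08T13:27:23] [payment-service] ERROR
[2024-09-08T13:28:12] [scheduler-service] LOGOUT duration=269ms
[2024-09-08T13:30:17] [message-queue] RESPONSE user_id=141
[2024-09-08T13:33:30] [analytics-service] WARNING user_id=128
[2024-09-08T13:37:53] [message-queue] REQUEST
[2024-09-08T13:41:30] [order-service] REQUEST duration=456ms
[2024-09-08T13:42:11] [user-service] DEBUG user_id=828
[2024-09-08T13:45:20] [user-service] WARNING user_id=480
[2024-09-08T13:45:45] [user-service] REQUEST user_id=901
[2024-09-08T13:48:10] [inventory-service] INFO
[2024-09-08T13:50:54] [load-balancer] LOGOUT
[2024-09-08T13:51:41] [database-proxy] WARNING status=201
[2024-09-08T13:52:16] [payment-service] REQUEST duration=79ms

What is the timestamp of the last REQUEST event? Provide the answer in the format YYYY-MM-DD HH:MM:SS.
2024-09-08 13:52:16

To find the last event:

1. Filter for all REQUEST events
2. Sort by timestamp
3. Select the last one
4. Timestamp: 2024-09-08 13:52:16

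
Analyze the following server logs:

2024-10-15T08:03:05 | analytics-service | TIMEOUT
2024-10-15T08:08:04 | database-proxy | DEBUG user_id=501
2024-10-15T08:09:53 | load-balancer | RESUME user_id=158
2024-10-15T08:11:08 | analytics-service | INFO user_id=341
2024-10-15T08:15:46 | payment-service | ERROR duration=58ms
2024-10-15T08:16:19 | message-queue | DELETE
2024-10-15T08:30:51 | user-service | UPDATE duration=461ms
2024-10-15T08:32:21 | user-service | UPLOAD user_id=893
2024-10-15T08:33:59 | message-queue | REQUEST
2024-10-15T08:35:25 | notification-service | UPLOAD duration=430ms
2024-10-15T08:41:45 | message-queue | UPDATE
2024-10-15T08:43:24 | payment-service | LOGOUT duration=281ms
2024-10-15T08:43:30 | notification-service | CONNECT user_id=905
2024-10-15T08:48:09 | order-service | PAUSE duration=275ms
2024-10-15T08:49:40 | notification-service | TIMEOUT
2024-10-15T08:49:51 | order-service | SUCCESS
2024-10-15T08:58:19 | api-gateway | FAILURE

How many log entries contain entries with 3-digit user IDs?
5

To find matching entries:

1. Pattern to match: entries with 3-digit user IDs
2. Scan each log entry for the pattern
3. Count matches: 5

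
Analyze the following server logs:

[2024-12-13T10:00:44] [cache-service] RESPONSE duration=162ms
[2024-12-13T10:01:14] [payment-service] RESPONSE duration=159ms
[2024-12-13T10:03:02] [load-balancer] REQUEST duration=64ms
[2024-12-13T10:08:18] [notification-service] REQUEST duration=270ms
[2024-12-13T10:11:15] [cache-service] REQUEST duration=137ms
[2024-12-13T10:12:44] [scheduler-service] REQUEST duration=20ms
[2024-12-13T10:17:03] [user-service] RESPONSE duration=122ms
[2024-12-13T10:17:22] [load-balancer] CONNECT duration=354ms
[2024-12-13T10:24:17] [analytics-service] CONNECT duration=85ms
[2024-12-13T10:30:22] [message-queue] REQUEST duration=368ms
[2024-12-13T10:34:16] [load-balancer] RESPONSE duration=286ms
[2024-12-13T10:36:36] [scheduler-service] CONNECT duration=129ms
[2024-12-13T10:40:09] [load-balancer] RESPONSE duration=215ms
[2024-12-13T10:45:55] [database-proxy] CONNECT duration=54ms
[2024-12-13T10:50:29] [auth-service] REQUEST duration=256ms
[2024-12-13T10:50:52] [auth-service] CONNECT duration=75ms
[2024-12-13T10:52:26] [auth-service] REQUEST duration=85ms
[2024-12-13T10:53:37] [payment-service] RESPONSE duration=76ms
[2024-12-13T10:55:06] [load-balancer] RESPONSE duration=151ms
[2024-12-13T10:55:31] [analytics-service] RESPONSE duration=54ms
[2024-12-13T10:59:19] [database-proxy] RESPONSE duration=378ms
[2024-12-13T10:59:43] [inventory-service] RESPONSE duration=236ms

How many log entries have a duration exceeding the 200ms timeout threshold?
8

To count timeouts:

1. Threshold: 200ms
2. Extract duration from each log entry
3. Count entries where duration > 200
4. Timeout count: 8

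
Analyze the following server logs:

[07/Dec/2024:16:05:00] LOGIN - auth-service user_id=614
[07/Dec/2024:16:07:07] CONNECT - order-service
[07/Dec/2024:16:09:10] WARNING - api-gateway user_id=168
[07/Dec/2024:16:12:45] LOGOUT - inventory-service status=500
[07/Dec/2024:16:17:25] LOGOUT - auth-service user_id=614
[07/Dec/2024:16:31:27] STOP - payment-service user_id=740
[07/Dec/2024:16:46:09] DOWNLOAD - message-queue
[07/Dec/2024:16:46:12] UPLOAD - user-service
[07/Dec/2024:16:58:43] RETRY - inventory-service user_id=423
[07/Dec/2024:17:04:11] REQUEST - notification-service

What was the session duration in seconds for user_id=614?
745

To calculate session duration:

1. Find LOGIN event for user_id=614: 07/Dec/2024:16:05:00
2. Find LOGOUT event for user_id=614: 07/Dec/2024:16:17:25
3. Session duration: 07/Dec/2024:16:17:25 - 07/Dec/2024:16:05:00 = 745 seconds (12 minutes)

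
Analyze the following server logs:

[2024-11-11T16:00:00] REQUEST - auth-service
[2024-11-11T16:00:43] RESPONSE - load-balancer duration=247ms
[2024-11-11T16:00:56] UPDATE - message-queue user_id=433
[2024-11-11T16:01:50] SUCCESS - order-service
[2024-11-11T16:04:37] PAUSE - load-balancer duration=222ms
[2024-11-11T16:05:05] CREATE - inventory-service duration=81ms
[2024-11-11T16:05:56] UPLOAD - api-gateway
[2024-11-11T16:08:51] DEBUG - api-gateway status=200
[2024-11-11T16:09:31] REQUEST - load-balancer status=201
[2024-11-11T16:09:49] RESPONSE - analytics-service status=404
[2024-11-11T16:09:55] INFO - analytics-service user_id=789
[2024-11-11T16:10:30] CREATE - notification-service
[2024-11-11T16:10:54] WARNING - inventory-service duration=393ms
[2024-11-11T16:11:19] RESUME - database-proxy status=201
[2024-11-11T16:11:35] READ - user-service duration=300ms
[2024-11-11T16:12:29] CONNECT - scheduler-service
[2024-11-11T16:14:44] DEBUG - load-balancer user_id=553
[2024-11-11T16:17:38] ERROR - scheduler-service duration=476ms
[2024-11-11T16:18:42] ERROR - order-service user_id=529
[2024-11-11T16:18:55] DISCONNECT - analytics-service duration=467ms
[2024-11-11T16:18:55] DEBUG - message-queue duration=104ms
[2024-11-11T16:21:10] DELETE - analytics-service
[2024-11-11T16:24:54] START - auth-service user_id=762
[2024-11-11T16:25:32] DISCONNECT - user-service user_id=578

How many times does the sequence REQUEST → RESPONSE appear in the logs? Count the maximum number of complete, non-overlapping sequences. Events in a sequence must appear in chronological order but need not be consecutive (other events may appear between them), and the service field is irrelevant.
2

To count sequences:

1. Look for pattern: REQUEST → RESPONSE
2. Greedily scan the log in chronological order, matching each sequence element in turn (ignoring service)
3. Each time the full pattern completes, increment the count and restart matching from the next event
4. Complete non-overlapping sequences found: 2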